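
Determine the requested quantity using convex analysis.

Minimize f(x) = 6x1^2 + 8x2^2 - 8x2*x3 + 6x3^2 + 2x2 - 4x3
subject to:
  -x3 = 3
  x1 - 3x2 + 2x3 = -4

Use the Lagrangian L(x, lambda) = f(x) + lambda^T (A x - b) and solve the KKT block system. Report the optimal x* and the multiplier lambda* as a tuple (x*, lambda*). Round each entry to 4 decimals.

Form the Lagrangian:
  L(x, lambda) = (1/2) x^T Q x + c^T x + lambda^T (A x - b)
Stationarity (grad_x L = 0): Q x + c + A^T lambda = 0.
Primal feasibility: A x = b.

This gives the KKT block system:
  [ Q   A^T ] [ x     ]   [-c ]
  [ A    0  ] [ lambda ] = [ b ]

Solving the linear system:
  x*      = (-0.371, -0.7903, -3)
  lambda* = (-24.7742, 4.4516)
  f(x*)   = 51.2742

x* = (-0.371, -0.7903, -3), lambda* = (-24.7742, 4.4516)


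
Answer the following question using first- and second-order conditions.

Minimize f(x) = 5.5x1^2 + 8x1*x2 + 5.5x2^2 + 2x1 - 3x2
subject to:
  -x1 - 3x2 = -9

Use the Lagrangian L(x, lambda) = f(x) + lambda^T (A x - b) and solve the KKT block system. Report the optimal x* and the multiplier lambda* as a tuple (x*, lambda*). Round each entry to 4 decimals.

Form the Lagrangian:
  L(x, lambda) = (1/2) x^T Q x + c^T x + lambda^T (A x - b)
Stationarity (grad_x L = 0): Q x + c + A^T lambda = 0.
Primal feasibility: A x = b.

This gives the KKT block system:
  [ Q   A^T ] [ x     ]   [-c ]
  [ A    0  ] [ lambda ] = [ b ]

Solving the linear system:
  x*      = (-2.3226, 3.7742)
  lambda* = (6.6452)
  f(x*)   = 21.9194

x* = (-2.3226, 3.7742), lambda* = (6.6452)


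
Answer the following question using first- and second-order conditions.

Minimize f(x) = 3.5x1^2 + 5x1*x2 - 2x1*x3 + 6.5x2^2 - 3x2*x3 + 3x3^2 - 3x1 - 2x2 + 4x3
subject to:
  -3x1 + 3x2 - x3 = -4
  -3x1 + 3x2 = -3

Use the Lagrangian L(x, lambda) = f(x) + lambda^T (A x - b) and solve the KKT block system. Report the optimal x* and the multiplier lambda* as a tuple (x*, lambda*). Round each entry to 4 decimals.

Form the Lagrangian:
  L(x, lambda) = (1/2) x^T Q x + c^T x + lambda^T (A x - b)
Stationarity (grad_x L = 0): Q x + c + A^T lambda = 0.
Primal feasibility: A x = b.

This gives the KKT block system:
  [ Q   A^T ] [ x     ]   [-c ]
  [ A    0  ] [ lambda ] = [ b ]

Solving the linear system:
  x*      = (0.9333, -0.0667, 1)
  lambda* = (8.3333, -7.9333)
  f(x*)   = 5.4333

x* = (0.9333, -0.0667, 1), lambda* = (8.3333, -7.9333)


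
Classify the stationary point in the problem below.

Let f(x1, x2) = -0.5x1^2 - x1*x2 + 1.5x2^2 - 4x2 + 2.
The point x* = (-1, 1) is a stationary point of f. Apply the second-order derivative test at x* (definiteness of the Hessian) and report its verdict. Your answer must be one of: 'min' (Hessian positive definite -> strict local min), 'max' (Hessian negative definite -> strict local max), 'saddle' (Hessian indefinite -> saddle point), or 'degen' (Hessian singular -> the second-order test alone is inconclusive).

Compute the Hessian H = grad^2 f:
  H = [[-1, -1], [-1, 3]]
Verify stationarity: grad f(x*) = H x* + g = (0, 0).
Eigenvalues of H: -1.2361, 3.2361.
Eigenvalues have mixed signs, so H is indefinite -> x* is a saddle point.

saddle


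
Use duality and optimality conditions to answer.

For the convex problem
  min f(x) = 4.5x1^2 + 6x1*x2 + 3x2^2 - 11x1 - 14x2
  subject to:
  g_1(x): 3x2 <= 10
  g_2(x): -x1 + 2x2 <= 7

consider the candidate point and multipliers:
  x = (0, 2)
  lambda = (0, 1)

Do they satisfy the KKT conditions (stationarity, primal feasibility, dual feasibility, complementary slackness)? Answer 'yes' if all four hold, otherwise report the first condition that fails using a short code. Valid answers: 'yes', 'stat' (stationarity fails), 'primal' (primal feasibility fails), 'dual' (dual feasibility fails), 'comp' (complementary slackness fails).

Gradient of f: grad f(x) = Q x + c = (1, -2)
Constraint values g_i(x) = a_i^T x - b_i:
  g_1((0, 2)) = -4
  g_2((0, 2)) = -3
Stationarity residual: grad f(x) + sum_i lambda_i a_i = (0, 0)
  -> stationarity OK
Primal feasibility (all g_i <= 0): OK
Dual feasibility (all lambda_i >= 0): OK
Complementary slackness (lambda_i * g_i(x) = 0 for all i): FAILS

Verdict: the first failing condition is complementary_slackness -> comp.

comp


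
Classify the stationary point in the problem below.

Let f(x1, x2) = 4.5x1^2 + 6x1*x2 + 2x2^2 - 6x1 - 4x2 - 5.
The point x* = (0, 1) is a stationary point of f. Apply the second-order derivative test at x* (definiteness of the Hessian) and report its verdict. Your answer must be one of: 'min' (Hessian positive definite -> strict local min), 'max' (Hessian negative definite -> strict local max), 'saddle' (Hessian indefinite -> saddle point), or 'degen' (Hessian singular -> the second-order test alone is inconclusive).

Compute the Hessian H = grad^2 f:
  H = [[9, 6], [6, 4]]
Verify stationarity: grad f(x*) = H x* + g = (0, 0).
Eigenvalues of H: 0, 13.
H has a zero eigenvalue (singular; positive semidefinite but not definite), so H is neither positive definite, negative definite, nor indefinite. The second-order test alone is inconclusive -> degen.
(Indeed, f is constant along the null direction of H through x*, so x* is not a strict local extremum.)

degen


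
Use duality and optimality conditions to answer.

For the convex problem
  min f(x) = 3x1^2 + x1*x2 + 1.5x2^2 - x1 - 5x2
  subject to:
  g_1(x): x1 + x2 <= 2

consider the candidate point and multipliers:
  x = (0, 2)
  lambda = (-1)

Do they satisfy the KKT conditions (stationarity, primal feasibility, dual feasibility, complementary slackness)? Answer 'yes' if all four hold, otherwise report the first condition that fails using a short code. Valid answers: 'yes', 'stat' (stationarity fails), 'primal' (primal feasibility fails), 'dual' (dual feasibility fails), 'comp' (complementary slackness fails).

Gradient of f: grad f(x) = Q x + c = (1, 1)
Constraint values g_i(x) = a_i^T x - b_i:
  g_1((0, 2)) = 0
Stationarity residual: grad f(x) + sum_i lambda_i a_i = (0, 0)
  -> stationarity OK
Primal feasibility (all g_i <= 0): OK
Dual feasibility (all lambda_i >= 0): FAILS
Complementary slackness (lambda_i * g_i(x) = 0 for all i): OK

Verdict: the first failing condition is dual_feasibility -> dual.

dual


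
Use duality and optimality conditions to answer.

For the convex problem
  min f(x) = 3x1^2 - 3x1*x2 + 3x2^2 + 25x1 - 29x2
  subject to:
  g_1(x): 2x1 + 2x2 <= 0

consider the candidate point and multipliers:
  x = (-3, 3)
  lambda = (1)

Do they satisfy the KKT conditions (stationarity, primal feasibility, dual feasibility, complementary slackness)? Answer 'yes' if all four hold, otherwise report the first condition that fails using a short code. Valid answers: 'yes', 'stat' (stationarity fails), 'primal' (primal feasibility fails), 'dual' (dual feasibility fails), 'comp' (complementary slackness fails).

Gradient of f: grad f(x) = Q x + c = (-2, -2)
Constraint values g_i(x) = a_i^T x - b_i:
  g_1((-3, 3)) = 0
Stationarity residual: grad f(x) + sum_i lambda_i a_i = (0, 0)
  -> stationarity OK
Primal feasibility (all g_i <= 0): OK
Dual feasibility (all lambda_i >= 0): OK
Complementary slackness (lambda_i * g_i(x) = 0 for all i): OK

Verdict: yes, KKT holds.

yes


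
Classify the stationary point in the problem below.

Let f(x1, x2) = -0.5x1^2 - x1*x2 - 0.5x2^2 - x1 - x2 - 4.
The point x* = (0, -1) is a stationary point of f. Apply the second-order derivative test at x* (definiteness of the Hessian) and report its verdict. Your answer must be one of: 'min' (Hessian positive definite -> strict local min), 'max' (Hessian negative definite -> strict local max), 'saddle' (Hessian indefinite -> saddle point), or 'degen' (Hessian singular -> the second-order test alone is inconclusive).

Compute the Hessian H = grad^2 f:
  H = [[-1, -1], [-1, -1]]
Verify stationarity: grad f(x*) = H x* + g = (0, 0).
Eigenvalues of H: -2, 0.
H has a zero eigenvalue (singular; negative semidefinite but not definite), so H is neither positive definite, negative definite, nor indefinite. The second-order test alone is inconclusive -> degen.
(Indeed, f is constant along the null direction of H through x*, so x* is not a strict local extremum.)

degen


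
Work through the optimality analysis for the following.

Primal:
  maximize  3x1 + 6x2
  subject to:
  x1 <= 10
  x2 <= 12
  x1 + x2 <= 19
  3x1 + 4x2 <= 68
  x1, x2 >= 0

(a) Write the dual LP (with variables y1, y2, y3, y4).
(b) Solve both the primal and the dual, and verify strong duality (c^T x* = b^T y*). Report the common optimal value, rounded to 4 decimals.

The standard primal-dual pair for 'max c^T x s.t. A x <= b, x >= 0' is:
  Dual:  min b^T y  s.t.  A^T y >= c,  y >= 0.

So the dual LP is:
  minimize  10y1 + 12y2 + 19y3 + 68y4
  subject to:
    y1 + y3 + 3y4 >= 3
    y2 + y3 + 4y4 >= 6
    y1, y2, y3, y4 >= 0

Solving the primal: x* = (6.6667, 12).
  primal value c^T x* = 92.
Solving the dual: y* = (0, 2, 0, 1).
  dual value b^T y* = 92.
Strong duality: c^T x* = b^T y*. Confirmed.

92


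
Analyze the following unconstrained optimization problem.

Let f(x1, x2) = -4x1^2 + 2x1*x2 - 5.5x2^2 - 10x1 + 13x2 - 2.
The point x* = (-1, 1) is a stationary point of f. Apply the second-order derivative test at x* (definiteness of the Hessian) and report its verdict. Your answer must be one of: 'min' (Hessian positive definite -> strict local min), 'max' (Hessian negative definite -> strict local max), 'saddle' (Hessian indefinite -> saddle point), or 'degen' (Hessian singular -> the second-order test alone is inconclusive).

Compute the Hessian H = grad^2 f:
  H = [[-8, 2], [2, -11]]
Verify stationarity: grad f(x*) = H x* + g = (0, 0).
Eigenvalues of H: -12, -7.
Both eigenvalues < 0, so H is negative definite -> x* is a strict local max.

max


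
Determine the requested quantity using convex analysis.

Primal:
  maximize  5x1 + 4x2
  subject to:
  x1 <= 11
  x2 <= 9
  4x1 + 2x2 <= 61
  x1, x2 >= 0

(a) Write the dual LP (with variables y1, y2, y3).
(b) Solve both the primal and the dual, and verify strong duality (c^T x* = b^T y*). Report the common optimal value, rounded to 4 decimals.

The standard primal-dual pair for 'max c^T x s.t. A x <= b, x >= 0' is:
  Dual:  min b^T y  s.t.  A^T y >= c,  y >= 0.

So the dual LP is:
  minimize  11y1 + 9y2 + 61y3
  subject to:
    y1 + 4y3 >= 5
    y2 + 2y3 >= 4
    y1, y2, y3 >= 0

Solving the primal: x* = (10.75, 9).
  primal value c^T x* = 89.75.
Solving the dual: y* = (0, 1.5, 1.25).
  dual value b^T y* = 89.75.
Strong duality: c^T x* = b^T y*. Confirmed.

89.75


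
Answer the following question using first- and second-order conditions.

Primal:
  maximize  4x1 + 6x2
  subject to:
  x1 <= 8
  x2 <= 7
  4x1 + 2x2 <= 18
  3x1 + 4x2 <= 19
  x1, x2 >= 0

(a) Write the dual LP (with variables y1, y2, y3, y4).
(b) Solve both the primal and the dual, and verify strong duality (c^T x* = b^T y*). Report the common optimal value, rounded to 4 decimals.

The standard primal-dual pair for 'max c^T x s.t. A x <= b, x >= 0' is:
  Dual:  min b^T y  s.t.  A^T y >= c,  y >= 0.

So the dual LP is:
  minimize  8y1 + 7y2 + 18y3 + 19y4
  subject to:
    y1 + 4y3 + 3y4 >= 4
    y2 + 2y3 + 4y4 >= 6
    y1, y2, y3, y4 >= 0

Solving the primal: x* = (0, 4.75).
  primal value c^T x* = 28.5.
Solving the dual: y* = (0, 0, 0, 1.5).
  dual value b^T y* = 28.5.
Strong duality: c^T x* = b^T y*. Confirmed.

28.5


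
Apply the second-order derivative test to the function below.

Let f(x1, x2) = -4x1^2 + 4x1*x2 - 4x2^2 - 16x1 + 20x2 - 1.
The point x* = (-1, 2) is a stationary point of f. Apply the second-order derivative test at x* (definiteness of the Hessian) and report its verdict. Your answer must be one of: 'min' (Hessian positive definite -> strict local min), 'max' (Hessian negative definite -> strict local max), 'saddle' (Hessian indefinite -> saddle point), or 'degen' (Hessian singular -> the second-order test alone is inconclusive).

Compute the Hessian H = grad^2 f:
  H = [[-8, 4], [4, -8]]
Verify stationarity: grad f(x*) = H x* + g = (0, 0).
Eigenvalues of H: -12, -4.
Both eigenvalues < 0, so H is negative definite -> x* is a strict local max.

max


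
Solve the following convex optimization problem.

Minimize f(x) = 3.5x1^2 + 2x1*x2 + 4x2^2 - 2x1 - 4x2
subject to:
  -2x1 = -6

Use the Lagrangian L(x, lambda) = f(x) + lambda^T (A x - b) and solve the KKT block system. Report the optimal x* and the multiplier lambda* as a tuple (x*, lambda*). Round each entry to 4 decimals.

Form the Lagrangian:
  L(x, lambda) = (1/2) x^T Q x + c^T x + lambda^T (A x - b)
Stationarity (grad_x L = 0): Q x + c + A^T lambda = 0.
Primal feasibility: A x = b.

This gives the KKT block system:
  [ Q   A^T ] [ x     ]   [-c ]
  [ A    0  ] [ lambda ] = [ b ]

Solving the linear system:
  x*      = (3, -0.25)
  lambda* = (9.25)
  f(x*)   = 25.25

x* = (3, -0.25), lambda* = (9.25)


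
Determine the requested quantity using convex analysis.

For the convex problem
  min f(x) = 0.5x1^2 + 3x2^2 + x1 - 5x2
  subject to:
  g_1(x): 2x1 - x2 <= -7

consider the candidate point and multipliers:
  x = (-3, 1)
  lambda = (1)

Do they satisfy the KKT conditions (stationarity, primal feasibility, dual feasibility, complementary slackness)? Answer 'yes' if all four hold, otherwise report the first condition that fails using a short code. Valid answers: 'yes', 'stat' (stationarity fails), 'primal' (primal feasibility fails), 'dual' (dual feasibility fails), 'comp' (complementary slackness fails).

Gradient of f: grad f(x) = Q x + c = (-2, 1)
Constraint values g_i(x) = a_i^T x - b_i:
  g_1((-3, 1)) = 0
Stationarity residual: grad f(x) + sum_i lambda_i a_i = (0, 0)
  -> stationarity OK
Primal feasibility (all g_i <= 0): OK
Dual feasibility (all lambda_i >= 0): OK
Complementary slackness (lambda_i * g_i(x) = 0 for all i): OK

Verdict: yes, KKT holds.

yes


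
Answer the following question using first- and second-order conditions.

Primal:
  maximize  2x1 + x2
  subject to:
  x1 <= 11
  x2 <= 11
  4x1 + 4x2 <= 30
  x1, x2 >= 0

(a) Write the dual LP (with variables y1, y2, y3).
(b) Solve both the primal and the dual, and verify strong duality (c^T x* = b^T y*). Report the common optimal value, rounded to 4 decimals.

The standard primal-dual pair for 'max c^T x s.t. A x <= b, x >= 0' is:
  Dual:  min b^T y  s.t.  A^T y >= c,  y >= 0.

So the dual LP is:
  minimize  11y1 + 11y2 + 30y3
  subject to:
    y1 + 4y3 >= 2
    y2 + 4y3 >= 1
    y1, y2, y3 >= 0

Solving the primal: x* = (7.5, 0).
  primal value c^T x* = 15.
Solving the dual: y* = (0, 0, 0.5).
  dual value b^T y* = 15.
Strong duality: c^T x* = b^T y*. Confirmed.

15


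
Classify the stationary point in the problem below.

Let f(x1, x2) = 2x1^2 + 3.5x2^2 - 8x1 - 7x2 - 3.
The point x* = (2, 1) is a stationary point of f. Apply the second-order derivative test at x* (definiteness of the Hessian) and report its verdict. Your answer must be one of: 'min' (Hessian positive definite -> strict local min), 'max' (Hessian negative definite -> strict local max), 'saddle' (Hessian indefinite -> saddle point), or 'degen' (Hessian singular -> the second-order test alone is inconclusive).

Compute the Hessian H = grad^2 f:
  H = [[4, 0], [0, 7]]
Verify stationarity: grad f(x*) = H x* + g = (0, 0).
Eigenvalues of H: 4, 7.
Both eigenvalues > 0, so H is positive definite -> x* is a strict local min.

min


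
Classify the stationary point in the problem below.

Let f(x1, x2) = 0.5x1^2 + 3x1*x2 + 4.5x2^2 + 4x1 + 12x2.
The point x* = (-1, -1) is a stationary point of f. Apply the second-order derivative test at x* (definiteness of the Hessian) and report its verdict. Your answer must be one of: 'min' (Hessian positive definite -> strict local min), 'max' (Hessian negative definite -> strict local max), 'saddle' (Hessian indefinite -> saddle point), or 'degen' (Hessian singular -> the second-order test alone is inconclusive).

Compute the Hessian H = grad^2 f:
  H = [[1, 3], [3, 9]]
Verify stationarity: grad f(x*) = H x* + g = (0, 0).
Eigenvalues of H: 0, 10.
H has a zero eigenvalue (singular; positive semidefinite but not definite), so H is neither positive definite, negative definite, nor indefinite. The second-order test alone is inconclusive -> degen.
(Indeed, f is constant along the null direction of H through x*, so x* is not a strict local extremum.)

degen


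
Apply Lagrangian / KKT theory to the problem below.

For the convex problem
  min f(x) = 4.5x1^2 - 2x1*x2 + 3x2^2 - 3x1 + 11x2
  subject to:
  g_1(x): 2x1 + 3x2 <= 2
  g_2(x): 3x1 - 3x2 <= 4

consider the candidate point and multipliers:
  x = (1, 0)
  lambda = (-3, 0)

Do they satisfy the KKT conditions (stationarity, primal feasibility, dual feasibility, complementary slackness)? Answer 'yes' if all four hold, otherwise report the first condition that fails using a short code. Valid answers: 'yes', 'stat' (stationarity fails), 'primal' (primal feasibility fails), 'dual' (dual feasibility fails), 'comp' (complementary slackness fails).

Gradient of f: grad f(x) = Q x + c = (6, 9)
Constraint values g_i(x) = a_i^T x - b_i:
  g_1((1, 0)) = 0
  g_2((1, 0)) = -1
Stationarity residual: grad f(x) + sum_i lambda_i a_i = (0, 0)
  -> stationarity OK
Primal feasibility (all g_i <= 0): OK
Dual feasibility (all lambda_i >= 0): FAILS
Complementary slackness (lambda_i * g_i(x) = 0 for all i): OK

Verdict: the first failing condition is dual_feasibility -> dual.

dual


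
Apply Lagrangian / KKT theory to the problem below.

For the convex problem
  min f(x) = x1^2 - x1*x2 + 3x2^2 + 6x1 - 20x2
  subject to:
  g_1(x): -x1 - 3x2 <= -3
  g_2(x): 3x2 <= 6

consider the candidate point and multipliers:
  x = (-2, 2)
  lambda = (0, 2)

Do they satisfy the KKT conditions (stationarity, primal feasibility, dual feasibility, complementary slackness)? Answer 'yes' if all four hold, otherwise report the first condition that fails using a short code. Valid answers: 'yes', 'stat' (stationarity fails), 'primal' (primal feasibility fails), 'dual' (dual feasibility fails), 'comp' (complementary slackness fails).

Gradient of f: grad f(x) = Q x + c = (0, -6)
Constraint values g_i(x) = a_i^T x - b_i:
  g_1((-2, 2)) = -1
  g_2((-2, 2)) = 0
Stationarity residual: grad f(x) + sum_i lambda_i a_i = (0, 0)
  -> stationarity OK
Primal feasibility (all g_i <= 0): OK
Dual feasibility (all lambda_i >= 0): OK
Complementary slackness (lambda_i * g_i(x) = 0 for all i): OK

Verdict: yes, KKT holds.

yes


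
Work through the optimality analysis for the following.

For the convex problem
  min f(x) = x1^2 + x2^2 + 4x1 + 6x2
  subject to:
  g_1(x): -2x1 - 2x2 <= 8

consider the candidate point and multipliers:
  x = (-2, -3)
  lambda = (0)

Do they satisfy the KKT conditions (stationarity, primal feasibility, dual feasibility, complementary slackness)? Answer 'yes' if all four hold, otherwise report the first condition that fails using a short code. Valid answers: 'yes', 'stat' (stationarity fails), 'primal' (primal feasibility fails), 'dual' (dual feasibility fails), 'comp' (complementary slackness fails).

Gradient of f: grad f(x) = Q x + c = (0, 0)
Constraint values g_i(x) = a_i^T x - b_i:
  g_1((-2, -3)) = 2
Stationarity residual: grad f(x) + sum_i lambda_i a_i = (0, 0)
  -> stationarity OK
Primal feasibility (all g_i <= 0): FAILS
Dual feasibility (all lambda_i >= 0): OK
Complementary slackness (lambda_i * g_i(x) = 0 for all i): OK

Verdict: the first failing condition is primal_feasibility -> primal.

primal


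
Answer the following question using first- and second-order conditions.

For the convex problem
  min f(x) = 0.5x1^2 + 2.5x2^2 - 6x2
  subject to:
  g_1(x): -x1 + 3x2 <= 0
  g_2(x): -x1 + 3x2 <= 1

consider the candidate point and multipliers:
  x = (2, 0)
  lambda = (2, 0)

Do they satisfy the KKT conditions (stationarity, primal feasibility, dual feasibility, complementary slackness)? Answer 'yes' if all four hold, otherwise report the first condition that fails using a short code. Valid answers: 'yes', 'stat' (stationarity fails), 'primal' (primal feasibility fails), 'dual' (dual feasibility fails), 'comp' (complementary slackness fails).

Gradient of f: grad f(x) = Q x + c = (2, -6)
Constraint values g_i(x) = a_i^T x - b_i:
  g_1((2, 0)) = -2
  g_2((2, 0)) = -3
Stationarity residual: grad f(x) + sum_i lambda_i a_i = (0, 0)
  -> stationarity OK
Primal feasibility (all g_i <= 0): OK
Dual feasibility (all lambda_i >= 0): OK
Complementary slackness (lambda_i * g_i(x) = 0 for all i): FAILS

Verdict: the first failing condition is complementary_slackness -> comp.

comp


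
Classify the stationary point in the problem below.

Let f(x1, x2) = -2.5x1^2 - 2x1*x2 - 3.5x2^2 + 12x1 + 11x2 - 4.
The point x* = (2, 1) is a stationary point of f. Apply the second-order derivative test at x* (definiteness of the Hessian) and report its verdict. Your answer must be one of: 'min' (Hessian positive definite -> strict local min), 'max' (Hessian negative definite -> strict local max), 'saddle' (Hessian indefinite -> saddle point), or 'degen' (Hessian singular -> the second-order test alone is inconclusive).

Compute the Hessian H = grad^2 f:
  H = [[-5, -2], [-2, -7]]
Verify stationarity: grad f(x*) = H x* + g = (0, 0).
Eigenvalues of H: -8.2361, -3.7639.
Both eigenvalues < 0, so H is negative definite -> x* is a strict local max.

max


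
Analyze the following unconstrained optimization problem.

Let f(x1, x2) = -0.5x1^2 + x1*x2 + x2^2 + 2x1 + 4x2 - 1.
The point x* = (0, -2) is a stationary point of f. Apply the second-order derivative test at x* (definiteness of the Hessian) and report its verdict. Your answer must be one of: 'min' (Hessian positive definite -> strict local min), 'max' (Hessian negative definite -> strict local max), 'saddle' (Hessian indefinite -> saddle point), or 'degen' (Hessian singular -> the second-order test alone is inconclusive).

Compute the Hessian H = grad^2 f:
  H = [[-1, 1], [1, 2]]
Verify stationarity: grad f(x*) = H x* + g = (0, 0).
Eigenvalues of H: -1.3028, 2.3028.
Eigenvalues have mixed signs, so H is indefinite -> x* is a saddle point.

saddle


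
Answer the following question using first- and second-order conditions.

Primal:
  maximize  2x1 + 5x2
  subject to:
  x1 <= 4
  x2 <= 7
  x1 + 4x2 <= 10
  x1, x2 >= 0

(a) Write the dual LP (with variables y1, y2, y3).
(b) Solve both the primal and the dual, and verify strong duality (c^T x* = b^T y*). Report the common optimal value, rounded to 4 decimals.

The standard primal-dual pair for 'max c^T x s.t. A x <= b, x >= 0' is:
  Dual:  min b^T y  s.t.  A^T y >= c,  y >= 0.

So the dual LP is:
  minimize  4y1 + 7y2 + 10y3
  subject to:
    y1 + y3 >= 2
    y2 + 4y3 >= 5
    y1, y2, y3 >= 0

Solving the primal: x* = (4, 1.5).
  primal value c^T x* = 15.5.
Solving the dual: y* = (0.75, 0, 1.25).
  dual value b^T y* = 15.5.
Strong duality: c^T x* = b^T y*. Confirmed.

15.5


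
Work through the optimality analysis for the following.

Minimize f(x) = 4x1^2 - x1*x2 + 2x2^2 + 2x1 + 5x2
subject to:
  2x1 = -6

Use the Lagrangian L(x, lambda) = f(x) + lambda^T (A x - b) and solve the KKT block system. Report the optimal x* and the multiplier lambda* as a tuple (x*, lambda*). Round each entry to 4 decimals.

Form the Lagrangian:
  L(x, lambda) = (1/2) x^T Q x + c^T x + lambda^T (A x - b)
Stationarity (grad_x L = 0): Q x + c + A^T lambda = 0.
Primal feasibility: A x = b.

This gives the KKT block system:
  [ Q   A^T ] [ x     ]   [-c ]
  [ A    0  ] [ lambda ] = [ b ]

Solving the linear system:
  x*      = (-3, -2)
  lambda* = (10)
  f(x*)   = 22

x* = (-3, -2), lambda* = (10)


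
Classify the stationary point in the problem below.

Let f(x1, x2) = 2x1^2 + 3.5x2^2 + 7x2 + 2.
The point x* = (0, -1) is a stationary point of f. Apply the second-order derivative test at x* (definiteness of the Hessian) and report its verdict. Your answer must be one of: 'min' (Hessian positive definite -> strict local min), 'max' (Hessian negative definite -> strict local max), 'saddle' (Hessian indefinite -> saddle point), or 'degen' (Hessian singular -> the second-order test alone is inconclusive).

Compute the Hessian H = grad^2 f:
  H = [[4, 0], [0, 7]]
Verify stationarity: grad f(x*) = H x* + g = (0, 0).
Eigenvalues of H: 4, 7.
Both eigenvalues > 0, so H is positive definite -> x* is a strict local min.

min


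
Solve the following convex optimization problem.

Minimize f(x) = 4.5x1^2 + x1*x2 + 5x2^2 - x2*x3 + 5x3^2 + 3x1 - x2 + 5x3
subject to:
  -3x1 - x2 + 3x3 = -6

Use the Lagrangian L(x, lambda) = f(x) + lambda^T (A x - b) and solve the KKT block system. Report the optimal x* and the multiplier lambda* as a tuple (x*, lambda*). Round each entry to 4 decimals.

Form the Lagrangian:
  L(x, lambda) = (1/2) x^T Q x + c^T x + lambda^T (A x - b)
Stationarity (grad_x L = 0): Q x + c + A^T lambda = 0.
Primal feasibility: A x = b.

This gives the KKT block system:
  [ Q   A^T ] [ x     ]   [-c ]
  [ A    0  ] [ lambda ] = [ b ]

Solving the linear system:
  x*      = (0.5979, 0.1922, -1.3381)
  lambda* = (2.8577)
  f(x*)   = 6.0285

x* = (0.5979, 0.1922, -1.3381), lambda* = (2.8577)


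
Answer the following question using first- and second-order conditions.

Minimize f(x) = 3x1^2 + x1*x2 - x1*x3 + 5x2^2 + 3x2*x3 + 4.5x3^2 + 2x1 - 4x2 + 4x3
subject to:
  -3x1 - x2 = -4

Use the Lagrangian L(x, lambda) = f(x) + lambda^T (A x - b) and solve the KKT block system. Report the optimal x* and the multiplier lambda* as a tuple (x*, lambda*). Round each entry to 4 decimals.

Form the Lagrangian:
  L(x, lambda) = (1/2) x^T Q x + c^T x + lambda^T (A x - b)
Stationarity (grad_x L = 0): Q x + c + A^T lambda = 0.
Primal feasibility: A x = b.

This gives the KKT block system:
  [ Q   A^T ] [ x     ]   [-c ]
  [ A    0  ] [ lambda ] = [ b ]

Solving the linear system:
  x*      = (1.0676, 0.7972, -0.5915)
  lambda* = (3.2648)
  f(x*)   = 4.8197

x* = (1.0676, 0.7972, -0.5915), lambda* = (3.2648)


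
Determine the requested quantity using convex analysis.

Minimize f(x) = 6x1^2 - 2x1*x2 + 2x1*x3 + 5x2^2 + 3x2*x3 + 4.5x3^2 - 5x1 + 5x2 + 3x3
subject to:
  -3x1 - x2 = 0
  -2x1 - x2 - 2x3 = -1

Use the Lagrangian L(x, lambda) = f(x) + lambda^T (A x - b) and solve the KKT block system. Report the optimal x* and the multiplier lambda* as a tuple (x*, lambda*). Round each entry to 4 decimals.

Form the Lagrangian:
  L(x, lambda) = (1/2) x^T Q x + c^T x + lambda^T (A x - b)
Stationarity (grad_x L = 0): Q x + c + A^T lambda = 0.
Primal feasibility: A x = b.

This gives the KKT block system:
  [ Q   A^T ] [ x     ]   [-c ]
  [ A    0  ] [ lambda ] = [ b ]

Solving the linear system:
  x*      = (0.1808, -0.5423, 0.5904)
  lambda* = (-2.5378, 3.524)
  f(x*)   = 0.8398

x* = (0.1808, -0.5423, 0.5904), lambda* = (-2.5378, 3.524)


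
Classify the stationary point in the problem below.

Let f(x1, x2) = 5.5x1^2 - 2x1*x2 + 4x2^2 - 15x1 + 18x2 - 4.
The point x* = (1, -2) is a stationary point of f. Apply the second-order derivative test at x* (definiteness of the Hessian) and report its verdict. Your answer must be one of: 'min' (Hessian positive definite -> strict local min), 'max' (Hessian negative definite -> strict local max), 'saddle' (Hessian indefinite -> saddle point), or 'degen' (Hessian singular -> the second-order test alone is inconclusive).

Compute the Hessian H = grad^2 f:
  H = [[11, -2], [-2, 8]]
Verify stationarity: grad f(x*) = H x* + g = (0, 0).
Eigenvalues of H: 7, 12.
Both eigenvalues > 0, so H is positive definite -> x* is a strict local min.

min


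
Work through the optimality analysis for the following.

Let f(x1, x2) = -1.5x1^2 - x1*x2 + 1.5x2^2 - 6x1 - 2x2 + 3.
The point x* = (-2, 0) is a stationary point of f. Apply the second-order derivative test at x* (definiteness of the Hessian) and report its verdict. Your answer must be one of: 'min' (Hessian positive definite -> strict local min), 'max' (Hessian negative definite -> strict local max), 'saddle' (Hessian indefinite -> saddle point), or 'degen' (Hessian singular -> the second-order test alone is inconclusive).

Compute the Hessian H = grad^2 f:
  H = [[-3, -1], [-1, 3]]
Verify stationarity: grad f(x*) = H x* + g = (0, 0).
Eigenvalues of H: -3.1623, 3.1623.
Eigenvalues have mixed signs, so H is indefinite -> x* is a saddle point.

saddle


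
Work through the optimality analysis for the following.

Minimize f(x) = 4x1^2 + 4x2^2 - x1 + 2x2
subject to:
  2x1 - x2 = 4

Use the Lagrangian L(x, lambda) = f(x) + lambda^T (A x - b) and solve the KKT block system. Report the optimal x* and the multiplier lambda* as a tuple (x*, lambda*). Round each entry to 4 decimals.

Form the Lagrangian:
  L(x, lambda) = (1/2) x^T Q x + c^T x + lambda^T (A x - b)
Stationarity (grad_x L = 0): Q x + c + A^T lambda = 0.
Primal feasibility: A x = b.

This gives the KKT block system:
  [ Q   A^T ] [ x     ]   [-c ]
  [ A    0  ] [ lambda ] = [ b ]

Solving the linear system:
  x*      = (1.525, -0.95)
  lambda* = (-5.6)
  f(x*)   = 9.4875

x* = (1.525, -0.95), lambda* = (-5.6)


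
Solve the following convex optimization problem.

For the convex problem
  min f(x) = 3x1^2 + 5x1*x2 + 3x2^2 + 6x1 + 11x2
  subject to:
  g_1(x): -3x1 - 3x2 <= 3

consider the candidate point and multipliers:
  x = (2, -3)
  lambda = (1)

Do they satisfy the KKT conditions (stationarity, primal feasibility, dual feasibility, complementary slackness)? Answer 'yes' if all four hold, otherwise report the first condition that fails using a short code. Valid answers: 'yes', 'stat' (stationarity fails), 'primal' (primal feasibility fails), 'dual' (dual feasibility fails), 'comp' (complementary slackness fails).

Gradient of f: grad f(x) = Q x + c = (3, 3)
Constraint values g_i(x) = a_i^T x - b_i:
  g_1((2, -3)) = 0
Stationarity residual: grad f(x) + sum_i lambda_i a_i = (0, 0)
  -> stationarity OK
Primal feasibility (all g_i <= 0): OK
Dual feasibility (all lambda_i >= 0): OK
Complementary slackness (lambda_i * g_i(x) = 0 for all i): OK

Verdict: yes, KKT holds.

yes


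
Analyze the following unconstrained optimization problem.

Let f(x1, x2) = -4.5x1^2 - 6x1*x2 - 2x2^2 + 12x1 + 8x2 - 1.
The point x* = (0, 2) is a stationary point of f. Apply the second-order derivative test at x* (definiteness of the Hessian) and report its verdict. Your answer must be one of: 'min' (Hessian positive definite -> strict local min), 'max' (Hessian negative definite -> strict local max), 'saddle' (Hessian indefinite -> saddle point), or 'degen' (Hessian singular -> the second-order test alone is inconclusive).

Compute the Hessian H = grad^2 f:
  H = [[-9, -6], [-6, -4]]
Verify stationarity: grad f(x*) = H x* + g = (0, 0).
Eigenvalues of H: -13, 0.
H has a zero eigenvalue (singular; negative semidefinite but not definite), so H is neither positive definite, negative definite, nor indefinite. The second-order test alone is inconclusive -> degen.
(Indeed, f is constant along the null direction of H through x*, so x* is not a strict local extremum.)

degen


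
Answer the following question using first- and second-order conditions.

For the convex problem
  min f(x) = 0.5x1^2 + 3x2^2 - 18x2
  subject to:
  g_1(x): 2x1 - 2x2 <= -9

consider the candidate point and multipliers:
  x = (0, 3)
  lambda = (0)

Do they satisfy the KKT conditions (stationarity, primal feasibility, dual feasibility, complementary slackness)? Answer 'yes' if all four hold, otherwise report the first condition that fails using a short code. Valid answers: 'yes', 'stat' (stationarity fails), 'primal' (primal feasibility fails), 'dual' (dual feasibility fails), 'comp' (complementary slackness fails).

Gradient of f: grad f(x) = Q x + c = (0, 0)
Constraint values g_i(x) = a_i^T x - b_i:
  g_1((0, 3)) = 3
Stationarity residual: grad f(x) + sum_i lambda_i a_i = (0, 0)
  -> stationarity OK
Primal feasibility (all g_i <= 0): FAILS
Dual feasibility (all lambda_i >= 0): OK
Complementary slackness (lambda_i * g_i(x) = 0 for all i): OK

Verdict: the first failing condition is primal_feasibility -> primal.

primal


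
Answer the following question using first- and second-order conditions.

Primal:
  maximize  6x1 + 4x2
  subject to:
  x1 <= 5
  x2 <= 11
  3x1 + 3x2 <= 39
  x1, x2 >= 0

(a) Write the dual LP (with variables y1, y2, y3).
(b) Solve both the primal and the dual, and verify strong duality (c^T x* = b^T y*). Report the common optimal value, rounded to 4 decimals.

The standard primal-dual pair for 'max c^T x s.t. A x <= b, x >= 0' is:
  Dual:  min b^T y  s.t.  A^T y >= c,  y >= 0.

So the dual LP is:
  minimize  5y1 + 11y2 + 39y3
  subject to:
    y1 + 3y3 >= 6
    y2 + 3y3 >= 4
    y1, y2, y3 >= 0

Solving the primal: x* = (5, 8).
  primal value c^T x* = 62.
Solving the dual: y* = (2, 0, 1.3333).
  dual value b^T y* = 62.
Strong duality: c^T x* = b^T y*. Confirmed.

62


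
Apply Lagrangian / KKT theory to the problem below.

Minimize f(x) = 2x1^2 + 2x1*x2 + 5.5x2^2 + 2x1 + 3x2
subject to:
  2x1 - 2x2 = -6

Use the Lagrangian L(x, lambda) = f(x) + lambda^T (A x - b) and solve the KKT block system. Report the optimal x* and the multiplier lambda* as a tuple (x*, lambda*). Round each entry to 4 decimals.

Form the Lagrangian:
  L(x, lambda) = (1/2) x^T Q x + c^T x + lambda^T (A x - b)
Stationarity (grad_x L = 0): Q x + c + A^T lambda = 0.
Primal feasibility: A x = b.

This gives the KKT block system:
  [ Q   A^T ] [ x     ]   [-c ]
  [ A    0  ] [ lambda ] = [ b ]

Solving the linear system:
  x*      = (-2.3158, 0.6842)
  lambda* = (2.9474)
  f(x*)   = 7.5526

x* = (-2.3158, 0.6842), lambda* = (2.9474)


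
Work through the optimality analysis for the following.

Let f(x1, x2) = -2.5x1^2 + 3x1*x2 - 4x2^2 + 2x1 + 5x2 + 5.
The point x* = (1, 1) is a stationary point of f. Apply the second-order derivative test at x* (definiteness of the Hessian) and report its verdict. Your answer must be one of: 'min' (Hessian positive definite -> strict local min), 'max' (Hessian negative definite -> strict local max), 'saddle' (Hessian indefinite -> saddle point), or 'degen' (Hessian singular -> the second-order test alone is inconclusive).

Compute the Hessian H = grad^2 f:
  H = [[-5, 3], [3, -8]]
Verify stationarity: grad f(x*) = H x* + g = (0, 0).
Eigenvalues of H: -9.8541, -3.1459.
Both eigenvalues < 0, so H is negative definite -> x* is a strict local max.

max


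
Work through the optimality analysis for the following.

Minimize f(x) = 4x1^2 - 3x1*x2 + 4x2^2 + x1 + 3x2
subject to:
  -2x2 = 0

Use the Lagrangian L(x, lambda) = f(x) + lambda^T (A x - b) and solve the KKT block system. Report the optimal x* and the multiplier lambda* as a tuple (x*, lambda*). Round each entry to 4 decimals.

Form the Lagrangian:
  L(x, lambda) = (1/2) x^T Q x + c^T x + lambda^T (A x - b)
Stationarity (grad_x L = 0): Q x + c + A^T lambda = 0.
Primal feasibility: A x = b.

This gives the KKT block system:
  [ Q   A^T ] [ x     ]   [-c ]
  [ A    0  ] [ lambda ] = [ b ]

Solving the linear system:
  x*      = (-0.125, 0)
  lambda* = (1.6875)
  f(x*)   = -0.0625

x* = (-0.125, 0), lambda* = (1.6875)


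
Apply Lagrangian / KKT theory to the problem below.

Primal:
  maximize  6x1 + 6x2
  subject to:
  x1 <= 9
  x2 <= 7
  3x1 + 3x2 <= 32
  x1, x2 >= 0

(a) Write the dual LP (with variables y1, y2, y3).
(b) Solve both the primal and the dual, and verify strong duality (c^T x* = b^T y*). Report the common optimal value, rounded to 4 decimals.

The standard primal-dual pair for 'max c^T x s.t. A x <= b, x >= 0' is:
  Dual:  min b^T y  s.t.  A^T y >= c,  y >= 0.

So the dual LP is:
  minimize  9y1 + 7y2 + 32y3
  subject to:
    y1 + 3y3 >= 6
    y2 + 3y3 >= 6
    y1, y2, y3 >= 0

Solving the primal: x* = (3.6667, 7).
  primal value c^T x* = 64.
Solving the dual: y* = (0, 0, 2).
  dual value b^T y* = 64.
Strong duality: c^T x* = b^T y*. Confirmed.

64


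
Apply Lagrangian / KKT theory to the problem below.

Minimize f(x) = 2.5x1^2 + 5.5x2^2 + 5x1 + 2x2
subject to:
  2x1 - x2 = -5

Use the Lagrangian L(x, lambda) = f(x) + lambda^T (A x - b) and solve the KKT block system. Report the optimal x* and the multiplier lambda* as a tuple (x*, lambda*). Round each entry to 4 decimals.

Form the Lagrangian:
  L(x, lambda) = (1/2) x^T Q x + c^T x + lambda^T (A x - b)
Stationarity (grad_x L = 0): Q x + c + A^T lambda = 0.
Primal feasibility: A x = b.

This gives the KKT block system:
  [ Q   A^T ] [ x     ]   [-c ]
  [ A    0  ] [ lambda ] = [ b ]

Solving the linear system:
  x*      = (-2.4286, 0.1429)
  lambda* = (3.5714)
  f(x*)   = 3

x* = (-2.4286, 0.1429), lambda* = (3.5714)


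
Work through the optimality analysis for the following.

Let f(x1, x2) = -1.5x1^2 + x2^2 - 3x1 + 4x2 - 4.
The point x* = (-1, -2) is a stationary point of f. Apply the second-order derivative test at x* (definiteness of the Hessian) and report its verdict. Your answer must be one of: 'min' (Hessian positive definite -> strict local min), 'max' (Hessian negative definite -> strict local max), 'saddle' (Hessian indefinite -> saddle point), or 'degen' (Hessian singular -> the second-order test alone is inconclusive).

Compute the Hessian H = grad^2 f:
  H = [[-3, 0], [0, 2]]
Verify stationarity: grad f(x*) = H x* + g = (0, 0).
Eigenvalues of H: -3, 2.
Eigenvalues have mixed signs, so H is indefinite -> x* is a saddle point.

saddle


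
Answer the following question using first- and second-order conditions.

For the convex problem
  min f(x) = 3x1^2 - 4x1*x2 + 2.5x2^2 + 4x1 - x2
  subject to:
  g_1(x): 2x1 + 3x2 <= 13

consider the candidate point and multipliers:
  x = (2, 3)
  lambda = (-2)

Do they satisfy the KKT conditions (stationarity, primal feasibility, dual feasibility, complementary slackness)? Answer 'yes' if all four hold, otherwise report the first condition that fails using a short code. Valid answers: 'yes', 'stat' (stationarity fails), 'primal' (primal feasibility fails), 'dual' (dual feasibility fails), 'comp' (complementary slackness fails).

Gradient of f: grad f(x) = Q x + c = (4, 6)
Constraint values g_i(x) = a_i^T x - b_i:
  g_1((2, 3)) = 0
Stationarity residual: grad f(x) + sum_i lambda_i a_i = (0, 0)
  -> stationarity OK
Primal feasibility (all g_i <= 0): OK
Dual feasibility (all lambda_i >= 0): FAILS
Complementary slackness (lambda_i * g_i(x) = 0 for all i): OK

Verdict: the first failing condition is dual_feasibility -> dual.

dual


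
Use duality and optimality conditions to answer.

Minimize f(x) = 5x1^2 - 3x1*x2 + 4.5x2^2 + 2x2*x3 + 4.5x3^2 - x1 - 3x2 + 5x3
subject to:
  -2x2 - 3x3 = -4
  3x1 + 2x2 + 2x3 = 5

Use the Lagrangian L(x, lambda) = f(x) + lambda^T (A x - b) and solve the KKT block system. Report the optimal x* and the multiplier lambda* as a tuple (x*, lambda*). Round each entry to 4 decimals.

Form the Lagrangian:
  L(x, lambda) = (1/2) x^T Q x + c^T x + lambda^T (A x - b)
Stationarity (grad_x L = 0): Q x + c + A^T lambda = 0.
Primal feasibility: A x = b.

This gives the KKT block system:
  [ Q   A^T ] [ x     ]   [-c ]
  [ A    0  ] [ lambda ] = [ b ]

Solving the linear system:
  x*      = (0.4944, 1.2751, 0.4832)
  lambda* = (3.9401, -0.0396)
  f(x*)   = 7.0274

x* = (0.4944, 1.2751, 0.4832), lambda* = (3.9401, -0.0396)


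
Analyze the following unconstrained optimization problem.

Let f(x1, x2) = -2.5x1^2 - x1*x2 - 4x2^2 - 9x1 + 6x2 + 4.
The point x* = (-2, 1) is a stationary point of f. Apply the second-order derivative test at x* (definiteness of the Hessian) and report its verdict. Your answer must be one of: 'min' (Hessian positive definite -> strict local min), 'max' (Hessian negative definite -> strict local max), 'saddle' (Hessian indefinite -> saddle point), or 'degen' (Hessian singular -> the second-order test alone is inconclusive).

Compute the Hessian H = grad^2 f:
  H = [[-5, -1], [-1, -8]]
Verify stationarity: grad f(x*) = H x* + g = (0, 0).
Eigenvalues of H: -8.3028, -4.6972.
Both eigenvalues < 0, so H is negative definite -> x* is a strict local max.

max


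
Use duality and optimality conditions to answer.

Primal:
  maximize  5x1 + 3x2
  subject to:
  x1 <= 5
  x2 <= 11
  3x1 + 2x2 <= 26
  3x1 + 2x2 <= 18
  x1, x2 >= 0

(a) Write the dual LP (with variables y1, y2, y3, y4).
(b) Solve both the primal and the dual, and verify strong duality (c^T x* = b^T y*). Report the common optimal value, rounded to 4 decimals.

The standard primal-dual pair for 'max c^T x s.t. A x <= b, x >= 0' is:
  Dual:  min b^T y  s.t.  A^T y >= c,  y >= 0.

So the dual LP is:
  minimize  5y1 + 11y2 + 26y3 + 18y4
  subject to:
    y1 + 3y3 + 3y4 >= 5
    y2 + 2y3 + 2y4 >= 3
    y1, y2, y3, y4 >= 0

Solving the primal: x* = (5, 1.5).
  primal value c^T x* = 29.5.
Solving the dual: y* = (0.5, 0, 0, 1.5).
  dual value b^T y* = 29.5.
Strong duality: c^T x* = b^T y*. Confirmed.

29.5
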